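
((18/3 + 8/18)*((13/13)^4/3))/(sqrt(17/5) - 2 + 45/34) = 1.84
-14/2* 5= -35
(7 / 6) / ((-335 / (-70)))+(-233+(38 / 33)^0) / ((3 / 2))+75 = -15964 / 201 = -79.42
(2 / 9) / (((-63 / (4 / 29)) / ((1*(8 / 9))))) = -64 / 147987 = -0.00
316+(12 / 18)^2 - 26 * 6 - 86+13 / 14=9497 / 126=75.37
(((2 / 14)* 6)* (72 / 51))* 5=720 / 119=6.05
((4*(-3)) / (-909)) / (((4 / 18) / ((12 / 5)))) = 72 / 505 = 0.14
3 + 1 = 4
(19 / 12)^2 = 361 / 144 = 2.51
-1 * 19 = -19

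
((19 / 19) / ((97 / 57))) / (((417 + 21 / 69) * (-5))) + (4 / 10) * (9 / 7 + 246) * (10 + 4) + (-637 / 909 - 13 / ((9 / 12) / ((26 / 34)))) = 98610540447839 / 71934178590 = 1370.84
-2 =-2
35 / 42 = 5 / 6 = 0.83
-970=-970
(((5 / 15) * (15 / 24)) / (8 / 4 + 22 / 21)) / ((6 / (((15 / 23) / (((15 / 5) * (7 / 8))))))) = 25 / 8832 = 0.00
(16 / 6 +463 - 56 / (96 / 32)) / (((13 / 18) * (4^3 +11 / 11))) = 8046 / 845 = 9.52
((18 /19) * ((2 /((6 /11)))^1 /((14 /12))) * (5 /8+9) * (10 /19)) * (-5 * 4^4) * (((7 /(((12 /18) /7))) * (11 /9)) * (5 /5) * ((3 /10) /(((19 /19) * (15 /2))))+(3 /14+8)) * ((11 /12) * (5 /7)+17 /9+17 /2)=-133598070848 /53067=-2517535.77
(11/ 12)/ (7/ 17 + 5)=187/ 1104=0.17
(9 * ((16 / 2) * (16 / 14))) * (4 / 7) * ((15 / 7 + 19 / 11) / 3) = 228864 / 3773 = 60.66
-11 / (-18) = 11 / 18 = 0.61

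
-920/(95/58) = -10672/19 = -561.68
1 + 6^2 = 37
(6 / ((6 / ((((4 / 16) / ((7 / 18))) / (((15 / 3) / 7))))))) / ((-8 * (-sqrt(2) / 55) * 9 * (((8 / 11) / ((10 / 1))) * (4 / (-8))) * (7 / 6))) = -1815 * sqrt(2) / 224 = -11.46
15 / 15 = 1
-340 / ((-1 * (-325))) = -68 / 65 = -1.05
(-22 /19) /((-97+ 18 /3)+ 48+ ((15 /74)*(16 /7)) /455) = 518518 /19255417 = 0.03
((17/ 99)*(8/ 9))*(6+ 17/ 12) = 3026/ 2673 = 1.13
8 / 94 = 4 / 47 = 0.09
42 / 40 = 21 / 20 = 1.05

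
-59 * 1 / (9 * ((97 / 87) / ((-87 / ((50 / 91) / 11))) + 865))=-49668619 / 6553727335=-0.01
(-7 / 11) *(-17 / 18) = 119 / 198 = 0.60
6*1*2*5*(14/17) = 840/17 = 49.41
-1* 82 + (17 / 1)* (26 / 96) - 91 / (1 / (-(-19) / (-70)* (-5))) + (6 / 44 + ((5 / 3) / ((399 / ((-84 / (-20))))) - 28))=-764913 / 3344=-228.74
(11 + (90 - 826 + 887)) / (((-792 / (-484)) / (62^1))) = 6138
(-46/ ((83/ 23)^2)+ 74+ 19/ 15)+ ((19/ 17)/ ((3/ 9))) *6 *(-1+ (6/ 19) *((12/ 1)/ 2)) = 9272701/ 103335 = 89.73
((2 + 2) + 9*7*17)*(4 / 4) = 1075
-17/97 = -0.18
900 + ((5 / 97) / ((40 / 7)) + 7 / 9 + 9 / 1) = 6353951 / 6984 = 909.79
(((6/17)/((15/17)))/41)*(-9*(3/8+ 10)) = -747/820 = -0.91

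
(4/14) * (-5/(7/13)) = -130/49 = -2.65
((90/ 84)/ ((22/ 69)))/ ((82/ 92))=23805/ 6314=3.77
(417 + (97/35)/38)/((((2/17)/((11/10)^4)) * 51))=8121465187/79800000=101.77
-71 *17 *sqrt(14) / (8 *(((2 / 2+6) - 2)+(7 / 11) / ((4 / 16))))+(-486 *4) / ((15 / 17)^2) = -62424 / 25 - 13277 *sqrt(14) / 664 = -2571.78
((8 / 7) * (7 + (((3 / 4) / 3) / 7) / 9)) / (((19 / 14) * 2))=3530 / 1197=2.95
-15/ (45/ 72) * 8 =-192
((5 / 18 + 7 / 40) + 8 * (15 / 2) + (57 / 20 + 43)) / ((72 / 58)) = 1109801 / 12960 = 85.63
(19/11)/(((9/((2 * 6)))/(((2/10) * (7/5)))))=532/825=0.64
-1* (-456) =456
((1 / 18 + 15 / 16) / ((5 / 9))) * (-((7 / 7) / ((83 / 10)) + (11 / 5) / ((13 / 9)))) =-97537 / 33200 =-2.94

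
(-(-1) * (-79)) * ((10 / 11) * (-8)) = 574.55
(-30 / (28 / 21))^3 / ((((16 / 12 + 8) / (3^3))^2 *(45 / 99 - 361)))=2192194125 / 8291584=264.39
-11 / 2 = -5.50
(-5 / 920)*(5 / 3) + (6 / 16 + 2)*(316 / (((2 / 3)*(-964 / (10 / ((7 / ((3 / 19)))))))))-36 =-16888897 / 465612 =-36.27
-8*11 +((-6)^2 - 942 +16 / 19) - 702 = -32208 / 19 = -1695.16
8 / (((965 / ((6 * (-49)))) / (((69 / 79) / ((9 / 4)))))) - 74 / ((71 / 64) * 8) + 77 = 366524537 / 5412685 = 67.72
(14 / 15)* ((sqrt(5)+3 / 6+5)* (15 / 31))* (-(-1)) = 14* sqrt(5) / 31+77 / 31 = 3.49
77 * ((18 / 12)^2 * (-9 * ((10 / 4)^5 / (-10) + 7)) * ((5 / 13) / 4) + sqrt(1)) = 6544769 / 13312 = 491.64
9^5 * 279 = 16474671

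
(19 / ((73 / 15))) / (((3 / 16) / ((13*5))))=98800 / 73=1353.42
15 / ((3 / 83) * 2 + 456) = 415 / 12618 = 0.03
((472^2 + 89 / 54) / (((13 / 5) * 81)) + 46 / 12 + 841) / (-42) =-54095519 / 1194102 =-45.30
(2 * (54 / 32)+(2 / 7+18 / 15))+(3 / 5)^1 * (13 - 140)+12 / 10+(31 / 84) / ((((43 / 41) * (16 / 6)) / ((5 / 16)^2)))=-864585573 / 12328960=-70.13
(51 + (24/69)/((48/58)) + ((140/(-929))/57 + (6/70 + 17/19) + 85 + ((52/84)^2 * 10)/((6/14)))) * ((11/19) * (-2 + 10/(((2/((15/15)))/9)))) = 3643.09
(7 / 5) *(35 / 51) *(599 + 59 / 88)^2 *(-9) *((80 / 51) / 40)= -136454143609 / 1119008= -121942.06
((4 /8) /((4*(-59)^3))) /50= -1 /82151600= -0.00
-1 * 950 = -950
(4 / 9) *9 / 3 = 4 / 3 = 1.33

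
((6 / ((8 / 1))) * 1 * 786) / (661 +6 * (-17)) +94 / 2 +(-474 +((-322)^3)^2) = 1246169259068093265 / 1118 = 1114641555517078.05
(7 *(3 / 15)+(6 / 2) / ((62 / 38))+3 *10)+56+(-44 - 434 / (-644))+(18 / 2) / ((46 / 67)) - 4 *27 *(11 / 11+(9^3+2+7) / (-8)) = 35343486 / 3565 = 9914.02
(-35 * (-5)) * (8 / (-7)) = -200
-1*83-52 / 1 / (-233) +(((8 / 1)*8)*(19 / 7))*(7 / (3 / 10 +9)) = 1039589 / 21669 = 47.98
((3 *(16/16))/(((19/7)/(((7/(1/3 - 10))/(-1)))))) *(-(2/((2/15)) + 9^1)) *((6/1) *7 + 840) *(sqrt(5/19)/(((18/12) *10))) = -3111696 *sqrt(95)/52345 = -579.41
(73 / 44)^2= 5329 / 1936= 2.75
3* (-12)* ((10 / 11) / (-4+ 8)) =-90 / 11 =-8.18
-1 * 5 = -5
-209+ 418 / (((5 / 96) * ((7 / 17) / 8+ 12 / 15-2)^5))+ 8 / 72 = -1004372495316143080 / 237741497351919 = -4224.64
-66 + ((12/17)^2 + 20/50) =-94072/1445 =-65.10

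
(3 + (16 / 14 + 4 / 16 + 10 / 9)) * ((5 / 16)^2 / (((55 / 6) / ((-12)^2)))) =20805 / 2464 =8.44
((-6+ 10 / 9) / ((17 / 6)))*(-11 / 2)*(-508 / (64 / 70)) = -537845 / 102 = -5272.99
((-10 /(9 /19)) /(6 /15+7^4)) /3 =-950 /324189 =-0.00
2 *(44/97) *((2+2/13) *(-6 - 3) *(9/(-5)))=31.65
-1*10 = -10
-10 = -10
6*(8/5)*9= 432/5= 86.40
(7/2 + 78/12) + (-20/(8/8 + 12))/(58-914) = 27825/2782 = 10.00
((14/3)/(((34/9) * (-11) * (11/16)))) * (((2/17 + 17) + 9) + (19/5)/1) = -854448/174845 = -4.89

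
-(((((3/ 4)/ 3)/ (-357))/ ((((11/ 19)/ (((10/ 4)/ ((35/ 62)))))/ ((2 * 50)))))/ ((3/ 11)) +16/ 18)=2687/ 2499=1.08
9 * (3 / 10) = 27 / 10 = 2.70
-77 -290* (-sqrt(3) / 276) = -77 + 145* sqrt(3) / 138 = -75.18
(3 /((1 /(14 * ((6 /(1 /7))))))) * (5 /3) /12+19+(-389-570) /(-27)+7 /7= 8114 /27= 300.52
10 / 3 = 3.33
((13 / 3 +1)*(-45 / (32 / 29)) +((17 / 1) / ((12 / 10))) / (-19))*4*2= -99520 / 57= -1745.96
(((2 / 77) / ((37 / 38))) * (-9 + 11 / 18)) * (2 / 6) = -5738 / 76923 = -0.07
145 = 145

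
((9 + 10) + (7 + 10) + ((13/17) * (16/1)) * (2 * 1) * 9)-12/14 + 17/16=488263/1904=256.44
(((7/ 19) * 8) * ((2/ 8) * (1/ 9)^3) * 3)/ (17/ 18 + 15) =4/ 21033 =0.00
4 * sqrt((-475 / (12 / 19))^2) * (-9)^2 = 243675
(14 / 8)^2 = 3.06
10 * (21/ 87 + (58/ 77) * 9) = 156770/ 2233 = 70.21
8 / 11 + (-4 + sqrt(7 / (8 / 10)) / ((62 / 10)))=-36 / 11 + 5 * sqrt(35) / 62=-2.80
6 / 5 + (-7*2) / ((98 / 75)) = -9.51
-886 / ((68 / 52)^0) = -886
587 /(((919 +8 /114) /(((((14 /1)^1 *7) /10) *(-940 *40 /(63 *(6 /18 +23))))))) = -8387056 /52387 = -160.10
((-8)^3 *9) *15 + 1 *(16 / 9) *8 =-621952 / 9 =-69105.78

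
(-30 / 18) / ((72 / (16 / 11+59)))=-1.40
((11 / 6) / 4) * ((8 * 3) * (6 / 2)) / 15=11 / 5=2.20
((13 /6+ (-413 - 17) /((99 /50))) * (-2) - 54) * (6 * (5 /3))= 372250 /99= 3760.10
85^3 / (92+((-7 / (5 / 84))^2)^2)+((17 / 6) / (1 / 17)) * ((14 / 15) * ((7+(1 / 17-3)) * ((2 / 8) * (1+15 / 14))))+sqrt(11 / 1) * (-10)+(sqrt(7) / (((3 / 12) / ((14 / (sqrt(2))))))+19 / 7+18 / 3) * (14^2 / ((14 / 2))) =-10 * sqrt(11)+1213899880971571 / 3586169131080+784 * sqrt(14) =3238.79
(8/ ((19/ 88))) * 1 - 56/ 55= 37656/ 1045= 36.03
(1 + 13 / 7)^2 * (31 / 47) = 5.38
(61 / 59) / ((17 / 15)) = 915 / 1003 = 0.91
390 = 390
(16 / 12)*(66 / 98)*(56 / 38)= 176 / 133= 1.32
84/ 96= 7/ 8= 0.88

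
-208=-208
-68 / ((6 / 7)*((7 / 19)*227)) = -646 / 681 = -0.95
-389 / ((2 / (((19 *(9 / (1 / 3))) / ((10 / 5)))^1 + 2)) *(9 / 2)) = -201113 / 18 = -11172.94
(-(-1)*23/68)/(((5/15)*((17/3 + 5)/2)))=207/1088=0.19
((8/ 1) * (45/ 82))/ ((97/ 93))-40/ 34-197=-13113933/ 67609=-193.97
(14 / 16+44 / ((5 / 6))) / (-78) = -2147 / 3120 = -0.69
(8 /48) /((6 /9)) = 0.25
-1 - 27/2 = -29/2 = -14.50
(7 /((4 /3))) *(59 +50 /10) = 336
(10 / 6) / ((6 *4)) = 5 / 72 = 0.07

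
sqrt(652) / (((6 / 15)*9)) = 7.09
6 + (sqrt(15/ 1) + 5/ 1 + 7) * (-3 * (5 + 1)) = -210 - 18 * sqrt(15) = -279.71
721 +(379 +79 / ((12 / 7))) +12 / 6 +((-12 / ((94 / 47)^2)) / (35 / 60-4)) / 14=1148.15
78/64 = 39/32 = 1.22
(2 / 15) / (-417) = -2 / 6255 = -0.00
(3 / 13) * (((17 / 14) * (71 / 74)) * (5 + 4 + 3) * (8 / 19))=86904 / 63973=1.36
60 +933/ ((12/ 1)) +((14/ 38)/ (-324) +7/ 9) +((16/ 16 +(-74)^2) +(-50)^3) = -367465409/ 3078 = -119384.47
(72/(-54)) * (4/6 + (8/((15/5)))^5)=-131720/729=-180.69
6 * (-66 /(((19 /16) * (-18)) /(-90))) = -31680 /19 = -1667.37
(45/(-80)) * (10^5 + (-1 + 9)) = -112509/2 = -56254.50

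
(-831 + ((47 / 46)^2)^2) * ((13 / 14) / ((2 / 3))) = -144919563945 / 125368768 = -1155.95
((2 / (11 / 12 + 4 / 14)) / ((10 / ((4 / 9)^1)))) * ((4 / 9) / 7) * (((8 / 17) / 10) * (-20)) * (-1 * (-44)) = -45056 / 231795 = -0.19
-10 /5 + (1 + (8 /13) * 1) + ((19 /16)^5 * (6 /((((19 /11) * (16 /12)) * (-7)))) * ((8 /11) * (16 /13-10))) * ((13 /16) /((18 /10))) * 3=1375117595 /190840832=7.21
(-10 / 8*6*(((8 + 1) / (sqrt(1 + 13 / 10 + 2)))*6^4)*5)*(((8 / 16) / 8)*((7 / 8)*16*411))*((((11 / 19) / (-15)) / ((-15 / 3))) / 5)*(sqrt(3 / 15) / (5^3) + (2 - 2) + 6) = 23070663*sqrt(430)*(-3750 - sqrt(5)) / 2553125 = -703092.36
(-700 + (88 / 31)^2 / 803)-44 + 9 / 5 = -742.19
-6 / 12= -1 / 2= -0.50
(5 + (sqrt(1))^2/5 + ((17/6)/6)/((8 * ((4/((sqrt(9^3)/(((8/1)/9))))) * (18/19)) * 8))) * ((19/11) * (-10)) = -90.84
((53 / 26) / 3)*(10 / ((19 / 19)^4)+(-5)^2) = 1855 / 78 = 23.78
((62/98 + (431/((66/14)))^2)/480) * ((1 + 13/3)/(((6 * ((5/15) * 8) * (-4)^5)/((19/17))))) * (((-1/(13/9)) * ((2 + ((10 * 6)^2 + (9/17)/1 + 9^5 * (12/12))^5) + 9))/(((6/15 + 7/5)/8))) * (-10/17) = -164965901898078889321152871588693086425/14905260135589824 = -11067629843251369434518.56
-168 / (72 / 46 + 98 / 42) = -11592 / 269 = -43.09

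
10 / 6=5 / 3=1.67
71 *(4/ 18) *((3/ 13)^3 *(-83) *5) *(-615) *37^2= 67749516.91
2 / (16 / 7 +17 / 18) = 252 / 407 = 0.62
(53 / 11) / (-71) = -53 / 781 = -0.07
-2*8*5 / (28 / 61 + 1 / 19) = -156.36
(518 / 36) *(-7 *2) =-1813 / 9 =-201.44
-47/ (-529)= 47/ 529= 0.09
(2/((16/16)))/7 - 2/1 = -1.71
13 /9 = 1.44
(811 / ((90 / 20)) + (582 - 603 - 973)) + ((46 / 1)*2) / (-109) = -799144 / 981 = -814.62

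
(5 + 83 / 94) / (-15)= -553 / 1410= -0.39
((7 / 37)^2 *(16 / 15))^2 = 614656 / 421686225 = 0.00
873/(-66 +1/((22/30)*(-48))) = -153648/11621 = -13.22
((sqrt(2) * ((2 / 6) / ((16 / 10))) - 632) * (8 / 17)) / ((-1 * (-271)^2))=5056 / 1248497 - 5 * sqrt(2) / 3745491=0.00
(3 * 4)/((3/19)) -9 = 67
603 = 603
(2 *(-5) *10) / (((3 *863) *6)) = -50 / 7767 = -0.01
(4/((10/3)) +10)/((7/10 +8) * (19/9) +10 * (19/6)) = 336/1501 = 0.22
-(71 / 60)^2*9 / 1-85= -39041 / 400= -97.60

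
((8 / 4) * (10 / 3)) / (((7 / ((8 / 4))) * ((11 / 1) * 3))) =40 / 693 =0.06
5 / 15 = 1 / 3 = 0.33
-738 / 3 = -246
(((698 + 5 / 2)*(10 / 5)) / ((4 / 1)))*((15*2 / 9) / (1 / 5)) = 5837.50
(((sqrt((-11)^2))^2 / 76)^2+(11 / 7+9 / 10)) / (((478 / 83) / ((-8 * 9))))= -756008073 / 12079060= -62.59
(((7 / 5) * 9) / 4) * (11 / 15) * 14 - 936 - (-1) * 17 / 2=-22379 / 25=-895.16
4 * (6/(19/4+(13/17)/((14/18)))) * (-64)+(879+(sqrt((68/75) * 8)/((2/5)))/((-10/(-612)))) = 204 * sqrt(102)/5+1667655/2729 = 1023.15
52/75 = 0.69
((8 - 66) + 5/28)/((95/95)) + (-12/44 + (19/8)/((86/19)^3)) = -22751865299/391810496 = -58.07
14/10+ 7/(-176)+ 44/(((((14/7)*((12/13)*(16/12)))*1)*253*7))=194147/141680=1.37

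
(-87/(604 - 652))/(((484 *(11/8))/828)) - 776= -2059709/2662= -773.74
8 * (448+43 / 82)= 147116 / 41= 3588.20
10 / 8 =5 / 4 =1.25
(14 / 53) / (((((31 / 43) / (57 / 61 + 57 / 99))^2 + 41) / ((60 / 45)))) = 136701747200 / 16002000517233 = 0.01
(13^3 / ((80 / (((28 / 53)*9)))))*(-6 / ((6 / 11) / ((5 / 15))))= -478.78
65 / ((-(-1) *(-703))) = -65 / 703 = -0.09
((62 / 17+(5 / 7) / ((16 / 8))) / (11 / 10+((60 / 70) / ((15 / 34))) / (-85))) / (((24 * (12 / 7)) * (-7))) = -23825 / 1845792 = -0.01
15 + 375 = 390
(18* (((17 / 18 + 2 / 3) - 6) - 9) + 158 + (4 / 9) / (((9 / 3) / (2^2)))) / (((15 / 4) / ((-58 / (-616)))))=-12905 / 6237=-2.07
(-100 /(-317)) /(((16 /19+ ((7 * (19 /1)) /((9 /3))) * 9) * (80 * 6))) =95 /57797976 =0.00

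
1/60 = 0.02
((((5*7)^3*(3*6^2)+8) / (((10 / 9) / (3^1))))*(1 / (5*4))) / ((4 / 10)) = 31255929 / 20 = 1562796.45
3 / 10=0.30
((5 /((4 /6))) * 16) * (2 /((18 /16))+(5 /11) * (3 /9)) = 7640 /33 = 231.52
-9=-9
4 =4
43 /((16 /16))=43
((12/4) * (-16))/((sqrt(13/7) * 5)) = -48 * sqrt(91)/65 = -7.04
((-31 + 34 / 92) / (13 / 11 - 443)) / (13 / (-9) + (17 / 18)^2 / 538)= -4169231 / 86765775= -0.05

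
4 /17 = 0.24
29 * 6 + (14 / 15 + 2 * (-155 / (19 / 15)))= -19894 / 285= -69.80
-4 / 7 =-0.57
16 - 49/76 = 1167/76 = 15.36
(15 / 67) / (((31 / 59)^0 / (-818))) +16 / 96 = -73553 / 402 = -182.97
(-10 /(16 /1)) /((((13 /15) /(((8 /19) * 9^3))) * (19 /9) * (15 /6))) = -196830 /4693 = -41.94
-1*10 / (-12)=5 / 6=0.83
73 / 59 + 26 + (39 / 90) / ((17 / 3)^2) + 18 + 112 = 26812831 / 170510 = 157.25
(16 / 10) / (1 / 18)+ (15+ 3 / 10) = 441 / 10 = 44.10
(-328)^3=-35287552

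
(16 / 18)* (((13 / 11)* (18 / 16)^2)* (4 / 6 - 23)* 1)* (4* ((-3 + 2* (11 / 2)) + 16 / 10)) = -62712 / 55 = -1140.22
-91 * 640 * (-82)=4775680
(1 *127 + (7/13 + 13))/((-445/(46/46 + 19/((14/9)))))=-9657/2314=-4.17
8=8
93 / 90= 1.03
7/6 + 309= 1861/6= 310.17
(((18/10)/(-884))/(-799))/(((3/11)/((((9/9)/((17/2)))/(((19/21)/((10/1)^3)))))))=69300/57035017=0.00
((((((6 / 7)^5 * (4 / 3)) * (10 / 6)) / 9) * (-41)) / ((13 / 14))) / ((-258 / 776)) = 20362240 / 1342159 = 15.17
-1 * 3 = -3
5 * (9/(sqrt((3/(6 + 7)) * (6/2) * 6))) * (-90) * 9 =-17884.32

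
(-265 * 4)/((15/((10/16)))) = -265/6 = -44.17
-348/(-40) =87/10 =8.70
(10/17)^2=100/289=0.35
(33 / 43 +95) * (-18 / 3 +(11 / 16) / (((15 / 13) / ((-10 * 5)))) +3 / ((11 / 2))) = -19158995 / 5676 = -3375.44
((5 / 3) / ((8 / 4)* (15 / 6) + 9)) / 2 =5 / 84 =0.06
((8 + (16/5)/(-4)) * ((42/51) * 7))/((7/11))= 5544/85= 65.22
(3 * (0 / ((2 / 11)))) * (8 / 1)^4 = 0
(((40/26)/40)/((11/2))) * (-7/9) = -7/1287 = -0.01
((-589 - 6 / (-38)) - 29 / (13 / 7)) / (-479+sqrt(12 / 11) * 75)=22395150 * sqrt(33) / 606718697+786666969 / 606718697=1.51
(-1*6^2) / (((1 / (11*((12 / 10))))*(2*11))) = -108 / 5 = -21.60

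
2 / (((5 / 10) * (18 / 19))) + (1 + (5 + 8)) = 164 / 9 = 18.22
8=8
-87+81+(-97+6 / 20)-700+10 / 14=-56139 / 70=-801.99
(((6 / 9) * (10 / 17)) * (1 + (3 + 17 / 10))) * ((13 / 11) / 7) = 494 / 1309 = 0.38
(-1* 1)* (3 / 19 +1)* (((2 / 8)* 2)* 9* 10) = -990 / 19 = -52.11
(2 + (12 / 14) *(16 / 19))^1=362 / 133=2.72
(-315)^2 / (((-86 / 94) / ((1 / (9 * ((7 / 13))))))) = -962325 / 43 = -22379.65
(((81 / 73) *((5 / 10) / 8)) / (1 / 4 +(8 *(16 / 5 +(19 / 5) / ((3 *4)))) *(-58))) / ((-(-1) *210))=-81 / 400170232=-0.00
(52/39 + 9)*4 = 124/3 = 41.33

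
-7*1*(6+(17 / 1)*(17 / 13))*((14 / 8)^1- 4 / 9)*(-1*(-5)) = -603715 / 468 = -1289.99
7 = 7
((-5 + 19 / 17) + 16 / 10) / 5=-0.46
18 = 18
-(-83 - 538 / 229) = 19545 / 229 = 85.35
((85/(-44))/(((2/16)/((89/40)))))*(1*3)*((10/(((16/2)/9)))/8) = -204255/1408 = -145.07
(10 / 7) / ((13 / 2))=20 / 91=0.22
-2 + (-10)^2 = 98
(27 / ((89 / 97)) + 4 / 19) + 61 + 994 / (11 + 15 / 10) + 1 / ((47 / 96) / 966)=2143.26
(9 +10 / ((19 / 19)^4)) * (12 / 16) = 57 / 4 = 14.25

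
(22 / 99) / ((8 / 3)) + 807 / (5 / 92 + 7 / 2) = 297085 / 1308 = 227.13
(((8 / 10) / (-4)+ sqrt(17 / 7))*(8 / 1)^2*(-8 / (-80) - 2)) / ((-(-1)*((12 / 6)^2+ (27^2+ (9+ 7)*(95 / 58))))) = 17632 / 550425 - 17632*sqrt(119) / 770595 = -0.22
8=8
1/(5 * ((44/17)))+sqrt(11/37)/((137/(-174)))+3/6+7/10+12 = 2921/220-174 * sqrt(407)/5069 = 12.58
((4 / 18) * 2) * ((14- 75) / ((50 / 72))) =-39.04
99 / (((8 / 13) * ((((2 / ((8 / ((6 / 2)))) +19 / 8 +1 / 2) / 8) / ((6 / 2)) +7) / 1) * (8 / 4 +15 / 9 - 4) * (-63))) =10296 / 9611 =1.07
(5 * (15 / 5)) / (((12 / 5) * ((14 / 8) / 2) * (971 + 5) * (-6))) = -25 / 20496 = -0.00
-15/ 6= -2.50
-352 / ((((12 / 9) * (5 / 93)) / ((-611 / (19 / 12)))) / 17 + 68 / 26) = -278205408 / 2067077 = -134.59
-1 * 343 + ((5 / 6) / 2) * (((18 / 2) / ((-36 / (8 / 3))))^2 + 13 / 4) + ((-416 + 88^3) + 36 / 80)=1470344377 / 2160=680714.99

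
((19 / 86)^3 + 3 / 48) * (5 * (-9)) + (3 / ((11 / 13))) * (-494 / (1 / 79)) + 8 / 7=-13553416993745 / 97952624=-138367.06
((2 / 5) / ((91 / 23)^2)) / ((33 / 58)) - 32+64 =43785044 / 1366365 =32.04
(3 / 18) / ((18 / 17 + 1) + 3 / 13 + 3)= 221 / 7014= 0.03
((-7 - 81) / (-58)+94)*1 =2770 / 29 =95.52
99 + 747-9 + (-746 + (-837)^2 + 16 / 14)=4904628 / 7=700661.14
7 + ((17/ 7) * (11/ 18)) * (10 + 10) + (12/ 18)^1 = 2353/ 63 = 37.35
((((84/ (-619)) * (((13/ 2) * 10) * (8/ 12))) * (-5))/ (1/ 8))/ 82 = 72800/ 25379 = 2.87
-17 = -17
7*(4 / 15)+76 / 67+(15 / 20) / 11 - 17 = -616021 / 44220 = -13.93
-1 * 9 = -9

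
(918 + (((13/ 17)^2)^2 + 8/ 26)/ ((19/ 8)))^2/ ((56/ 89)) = 7984715235552016154009/ 5958175800051566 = 1340127.50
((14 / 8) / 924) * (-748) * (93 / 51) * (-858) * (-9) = -39897 / 2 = -19948.50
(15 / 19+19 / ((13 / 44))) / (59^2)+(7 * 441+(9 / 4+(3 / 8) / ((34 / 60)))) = 90329290685 / 29233438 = 3089.93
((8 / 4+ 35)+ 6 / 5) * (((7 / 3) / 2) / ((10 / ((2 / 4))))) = 1337 / 600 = 2.23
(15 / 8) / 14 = 15 / 112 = 0.13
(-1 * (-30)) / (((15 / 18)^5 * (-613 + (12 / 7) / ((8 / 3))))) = -653184 / 5358125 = -0.12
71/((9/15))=355/3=118.33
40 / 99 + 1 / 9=17 / 33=0.52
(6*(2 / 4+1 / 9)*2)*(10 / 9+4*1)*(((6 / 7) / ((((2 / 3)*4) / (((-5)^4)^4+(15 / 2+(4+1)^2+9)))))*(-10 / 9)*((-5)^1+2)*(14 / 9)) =772094726772490 / 81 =9532033663857.90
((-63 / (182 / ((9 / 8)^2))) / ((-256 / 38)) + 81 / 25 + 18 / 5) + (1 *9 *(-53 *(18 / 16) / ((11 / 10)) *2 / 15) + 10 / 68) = -57746174191 / 995737600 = -57.99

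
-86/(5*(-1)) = 86/5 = 17.20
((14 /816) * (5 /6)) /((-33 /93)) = -1085 /26928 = -0.04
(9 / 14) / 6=3 / 28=0.11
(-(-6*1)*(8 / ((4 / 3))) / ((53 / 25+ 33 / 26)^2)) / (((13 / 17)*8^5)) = 1243125 / 9939372032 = 0.00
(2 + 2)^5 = 1024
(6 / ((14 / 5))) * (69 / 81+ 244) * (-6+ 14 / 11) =-2480.32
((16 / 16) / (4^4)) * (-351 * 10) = -1755 / 128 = -13.71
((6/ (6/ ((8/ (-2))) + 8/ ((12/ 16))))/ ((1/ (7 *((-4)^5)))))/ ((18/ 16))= -229376/ 55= -4170.47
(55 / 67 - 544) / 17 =-36393 / 1139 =-31.95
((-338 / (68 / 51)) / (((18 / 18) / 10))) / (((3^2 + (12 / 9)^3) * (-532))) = 68445 / 163324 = 0.42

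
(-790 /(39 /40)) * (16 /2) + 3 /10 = -2527883 /390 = -6481.75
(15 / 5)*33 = 99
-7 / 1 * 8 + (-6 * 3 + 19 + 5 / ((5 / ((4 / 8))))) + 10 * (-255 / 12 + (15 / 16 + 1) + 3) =-1741 / 8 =-217.62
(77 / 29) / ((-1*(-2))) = 77 / 58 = 1.33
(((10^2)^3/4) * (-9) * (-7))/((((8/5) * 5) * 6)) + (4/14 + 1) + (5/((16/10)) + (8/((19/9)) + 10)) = 328143.20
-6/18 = -1/3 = -0.33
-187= -187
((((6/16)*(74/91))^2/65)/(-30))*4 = -4107/21530600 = -0.00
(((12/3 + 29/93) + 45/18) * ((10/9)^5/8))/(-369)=-7918750/2026384533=-0.00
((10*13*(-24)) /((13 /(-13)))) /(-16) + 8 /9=-1747 /9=-194.11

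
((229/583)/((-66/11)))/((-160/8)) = 229/69960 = 0.00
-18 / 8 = -9 / 4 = -2.25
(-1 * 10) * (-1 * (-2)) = -20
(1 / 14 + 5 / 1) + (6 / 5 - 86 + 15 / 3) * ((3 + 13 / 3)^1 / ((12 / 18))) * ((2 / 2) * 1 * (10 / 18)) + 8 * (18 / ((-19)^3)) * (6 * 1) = -482.72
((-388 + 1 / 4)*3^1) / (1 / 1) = -4653 / 4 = -1163.25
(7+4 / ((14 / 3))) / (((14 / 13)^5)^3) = 2815224115774991635 / 1088976668904685568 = 2.59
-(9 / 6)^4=-81 / 16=-5.06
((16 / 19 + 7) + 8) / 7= 43 / 19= 2.26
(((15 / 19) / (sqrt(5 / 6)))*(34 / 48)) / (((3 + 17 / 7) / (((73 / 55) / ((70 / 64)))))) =2482*sqrt(30) / 99275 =0.14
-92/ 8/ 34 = -0.34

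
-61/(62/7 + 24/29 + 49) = -12383/11913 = -1.04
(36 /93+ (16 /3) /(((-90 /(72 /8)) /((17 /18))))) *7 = -3416 /4185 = -0.82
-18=-18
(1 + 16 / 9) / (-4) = -25 / 36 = -0.69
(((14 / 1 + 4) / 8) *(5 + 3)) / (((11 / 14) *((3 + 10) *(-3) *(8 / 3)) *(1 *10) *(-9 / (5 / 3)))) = 7 / 1716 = 0.00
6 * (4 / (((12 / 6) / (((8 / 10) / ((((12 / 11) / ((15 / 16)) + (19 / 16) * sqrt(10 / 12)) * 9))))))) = 5767168 / 831331 - 2942720 * sqrt(30) / 2493993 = 0.47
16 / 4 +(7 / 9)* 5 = 71 / 9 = 7.89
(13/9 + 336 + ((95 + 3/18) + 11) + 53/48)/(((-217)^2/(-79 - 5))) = -64039/80724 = -0.79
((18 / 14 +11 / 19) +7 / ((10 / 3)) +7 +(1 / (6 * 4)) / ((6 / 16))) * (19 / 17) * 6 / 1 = 132577 / 1785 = 74.27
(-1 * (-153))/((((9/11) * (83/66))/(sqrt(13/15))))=4114 * sqrt(195)/415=138.43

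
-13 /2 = -6.50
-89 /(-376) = 89 /376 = 0.24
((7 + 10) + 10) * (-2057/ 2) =-55539/ 2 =-27769.50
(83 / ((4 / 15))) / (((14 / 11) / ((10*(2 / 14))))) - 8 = 66907 / 196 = 341.36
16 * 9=144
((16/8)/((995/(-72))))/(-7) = 144/6965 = 0.02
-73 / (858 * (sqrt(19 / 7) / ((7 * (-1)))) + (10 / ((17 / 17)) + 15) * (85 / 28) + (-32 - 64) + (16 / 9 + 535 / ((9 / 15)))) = -28340270532 / 320922223591 - 568215648 * sqrt(133) / 320922223591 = -0.11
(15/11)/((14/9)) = 135/154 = 0.88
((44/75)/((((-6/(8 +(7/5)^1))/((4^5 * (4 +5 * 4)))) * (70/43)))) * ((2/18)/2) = -91058176/118125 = -770.86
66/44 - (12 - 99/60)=-177/20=-8.85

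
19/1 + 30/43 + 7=1148/43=26.70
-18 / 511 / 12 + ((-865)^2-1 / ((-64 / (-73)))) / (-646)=-1287893427 / 1111936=-1158.24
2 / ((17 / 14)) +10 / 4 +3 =243 / 34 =7.15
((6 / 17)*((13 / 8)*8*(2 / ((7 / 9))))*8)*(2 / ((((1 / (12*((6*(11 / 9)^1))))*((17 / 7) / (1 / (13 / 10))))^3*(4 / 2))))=2043974.38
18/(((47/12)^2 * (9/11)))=1.43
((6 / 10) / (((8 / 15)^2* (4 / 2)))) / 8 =135 / 1024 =0.13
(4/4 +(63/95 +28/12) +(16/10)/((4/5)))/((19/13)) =22217/5415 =4.10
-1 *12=-12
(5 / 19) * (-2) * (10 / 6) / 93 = -50 / 5301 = -0.01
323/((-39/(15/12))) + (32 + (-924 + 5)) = -139987/156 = -897.35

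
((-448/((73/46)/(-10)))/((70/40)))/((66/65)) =3827200/2409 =1588.71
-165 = -165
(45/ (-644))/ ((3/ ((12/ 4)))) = -45/ 644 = -0.07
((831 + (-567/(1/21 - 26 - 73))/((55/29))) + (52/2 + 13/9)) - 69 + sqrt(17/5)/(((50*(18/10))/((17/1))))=17*sqrt(85)/450 + 815138177/1028610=792.81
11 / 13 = 0.85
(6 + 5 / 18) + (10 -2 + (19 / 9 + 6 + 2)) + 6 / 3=475 / 18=26.39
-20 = -20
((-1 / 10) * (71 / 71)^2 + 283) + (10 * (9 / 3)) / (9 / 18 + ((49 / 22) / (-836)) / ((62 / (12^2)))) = 241886223 / 703870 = 343.65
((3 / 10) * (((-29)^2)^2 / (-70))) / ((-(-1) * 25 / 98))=-14852901 / 1250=-11882.32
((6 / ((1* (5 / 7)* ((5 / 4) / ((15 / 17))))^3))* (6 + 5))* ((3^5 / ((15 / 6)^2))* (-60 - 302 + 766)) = 15361351391232 / 15353125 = 1000535.81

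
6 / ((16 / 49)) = 147 / 8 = 18.38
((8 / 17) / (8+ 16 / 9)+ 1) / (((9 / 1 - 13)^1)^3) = -49 / 2992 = -0.02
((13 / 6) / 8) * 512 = 416 / 3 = 138.67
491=491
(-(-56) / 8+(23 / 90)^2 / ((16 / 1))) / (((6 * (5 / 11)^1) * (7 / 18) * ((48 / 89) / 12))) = 888666691 / 6048000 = 146.94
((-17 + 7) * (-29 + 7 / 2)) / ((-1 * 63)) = -85 / 21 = -4.05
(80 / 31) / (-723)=-80 / 22413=-0.00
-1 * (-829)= 829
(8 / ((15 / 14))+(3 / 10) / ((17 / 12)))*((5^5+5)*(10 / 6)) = 6128540 / 153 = 40055.82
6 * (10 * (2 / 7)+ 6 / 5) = 852 / 35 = 24.34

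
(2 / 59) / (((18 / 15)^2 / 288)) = 400 / 59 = 6.78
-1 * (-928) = 928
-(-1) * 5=5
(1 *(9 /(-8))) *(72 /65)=-81 /65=-1.25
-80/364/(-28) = 5/637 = 0.01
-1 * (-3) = 3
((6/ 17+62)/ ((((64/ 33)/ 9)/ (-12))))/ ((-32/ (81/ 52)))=19125315/ 113152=169.02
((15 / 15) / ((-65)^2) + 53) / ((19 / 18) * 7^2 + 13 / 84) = 56429352 / 55233425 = 1.02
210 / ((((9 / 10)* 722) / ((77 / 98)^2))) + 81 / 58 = 350893 / 219849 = 1.60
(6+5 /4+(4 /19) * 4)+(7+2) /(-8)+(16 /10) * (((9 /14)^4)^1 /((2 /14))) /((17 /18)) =8.99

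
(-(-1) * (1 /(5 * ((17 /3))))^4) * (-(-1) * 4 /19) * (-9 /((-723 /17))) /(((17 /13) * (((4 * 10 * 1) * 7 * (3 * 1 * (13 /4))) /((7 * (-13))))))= -2106 /1195133309375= -0.00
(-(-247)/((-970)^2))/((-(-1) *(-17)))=-247/15995300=-0.00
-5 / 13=-0.38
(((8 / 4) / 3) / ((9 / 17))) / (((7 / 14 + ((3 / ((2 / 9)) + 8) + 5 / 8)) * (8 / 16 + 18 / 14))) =3808 / 122175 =0.03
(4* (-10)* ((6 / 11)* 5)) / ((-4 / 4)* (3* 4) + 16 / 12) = 225 / 22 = 10.23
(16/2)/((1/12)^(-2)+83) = 8/227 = 0.04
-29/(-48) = 29/48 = 0.60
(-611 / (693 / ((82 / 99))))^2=2510210404 / 4706920449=0.53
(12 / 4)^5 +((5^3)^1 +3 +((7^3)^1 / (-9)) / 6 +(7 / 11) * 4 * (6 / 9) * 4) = 220633 / 594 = 371.44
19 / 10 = 1.90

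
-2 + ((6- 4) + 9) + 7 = 16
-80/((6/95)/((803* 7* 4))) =-28479733.33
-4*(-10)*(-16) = -640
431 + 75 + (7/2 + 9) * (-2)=481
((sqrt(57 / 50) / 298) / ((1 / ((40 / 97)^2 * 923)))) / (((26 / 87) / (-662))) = -163566960 * sqrt(114) / 1401941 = -1245.71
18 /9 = 2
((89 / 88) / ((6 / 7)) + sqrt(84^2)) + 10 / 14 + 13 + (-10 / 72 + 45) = 1593959 / 11088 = 143.76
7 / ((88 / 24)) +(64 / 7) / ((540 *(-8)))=19823 / 10395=1.91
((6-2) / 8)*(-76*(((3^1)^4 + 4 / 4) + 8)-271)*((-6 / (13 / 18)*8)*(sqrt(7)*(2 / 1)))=472608*sqrt(7)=1250403.24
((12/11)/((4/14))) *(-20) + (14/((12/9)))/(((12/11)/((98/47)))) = -116417/2068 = -56.29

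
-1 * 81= -81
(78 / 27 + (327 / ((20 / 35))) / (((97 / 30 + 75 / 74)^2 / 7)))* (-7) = -314979895097 / 199996164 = -1574.93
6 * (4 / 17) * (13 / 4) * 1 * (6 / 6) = 78 / 17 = 4.59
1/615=0.00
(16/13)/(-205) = -16/2665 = -0.01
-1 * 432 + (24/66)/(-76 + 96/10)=-394421/913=-432.01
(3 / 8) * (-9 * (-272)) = 918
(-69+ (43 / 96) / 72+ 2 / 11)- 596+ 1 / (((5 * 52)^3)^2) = -60995158116811749703 / 91747985472000000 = -664.81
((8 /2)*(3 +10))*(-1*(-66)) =3432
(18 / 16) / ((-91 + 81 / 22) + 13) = -33 / 2180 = -0.02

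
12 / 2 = 6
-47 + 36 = -11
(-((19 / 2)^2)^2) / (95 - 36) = -130321 / 944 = -138.05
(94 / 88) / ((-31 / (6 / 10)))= -141 / 6820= -0.02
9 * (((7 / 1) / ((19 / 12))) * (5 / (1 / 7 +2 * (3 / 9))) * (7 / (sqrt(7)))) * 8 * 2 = 1270080 * sqrt(7) / 323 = 10403.45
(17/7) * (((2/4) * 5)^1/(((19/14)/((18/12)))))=255/38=6.71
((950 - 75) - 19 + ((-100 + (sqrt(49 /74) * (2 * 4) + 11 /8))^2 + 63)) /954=8436607 /753024 - 1841 * sqrt(74) /11766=9.86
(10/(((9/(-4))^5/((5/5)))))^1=-10240/59049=-0.17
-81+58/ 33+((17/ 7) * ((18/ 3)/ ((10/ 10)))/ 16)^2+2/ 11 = -8095991/ 103488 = -78.23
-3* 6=-18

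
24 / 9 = 8 / 3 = 2.67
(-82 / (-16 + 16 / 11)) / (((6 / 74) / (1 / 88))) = 1517 / 1920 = 0.79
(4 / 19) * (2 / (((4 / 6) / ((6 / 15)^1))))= 24 / 95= 0.25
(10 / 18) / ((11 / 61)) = 3.08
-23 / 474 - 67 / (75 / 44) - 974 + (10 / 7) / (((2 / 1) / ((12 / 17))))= -476090607 / 470050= -1012.85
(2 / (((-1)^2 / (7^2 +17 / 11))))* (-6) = -6672 / 11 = -606.55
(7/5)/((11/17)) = 119/55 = 2.16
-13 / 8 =-1.62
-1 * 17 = -17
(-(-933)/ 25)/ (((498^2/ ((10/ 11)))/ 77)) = 2177/ 206670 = 0.01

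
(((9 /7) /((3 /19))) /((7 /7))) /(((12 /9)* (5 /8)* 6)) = 57 /35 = 1.63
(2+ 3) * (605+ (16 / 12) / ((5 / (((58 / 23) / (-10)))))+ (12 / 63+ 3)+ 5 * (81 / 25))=2512901 / 805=3121.62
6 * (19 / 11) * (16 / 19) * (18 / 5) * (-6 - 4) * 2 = -6912 / 11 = -628.36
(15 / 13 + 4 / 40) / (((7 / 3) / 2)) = 489 / 455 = 1.07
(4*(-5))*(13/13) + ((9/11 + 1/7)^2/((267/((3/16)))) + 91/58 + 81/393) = -18.22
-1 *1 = -1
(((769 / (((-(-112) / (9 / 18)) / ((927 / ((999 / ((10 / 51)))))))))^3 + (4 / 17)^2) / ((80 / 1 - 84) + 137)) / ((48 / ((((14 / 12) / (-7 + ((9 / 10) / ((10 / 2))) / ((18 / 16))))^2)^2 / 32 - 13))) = -35138892119253856407316948143397 / 57698673984414058294882908015427584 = -0.00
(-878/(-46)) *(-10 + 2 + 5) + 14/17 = -22067/391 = -56.44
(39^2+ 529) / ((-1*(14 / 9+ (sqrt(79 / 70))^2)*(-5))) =258300 / 1691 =152.75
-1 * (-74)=74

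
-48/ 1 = -48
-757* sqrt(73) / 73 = -88.60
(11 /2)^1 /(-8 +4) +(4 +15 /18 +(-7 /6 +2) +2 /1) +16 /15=883 /120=7.36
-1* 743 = -743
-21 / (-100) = 21 / 100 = 0.21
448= 448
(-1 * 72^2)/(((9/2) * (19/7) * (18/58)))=-25984/19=-1367.58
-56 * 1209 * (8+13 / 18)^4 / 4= -1713964000021 / 17496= -97963191.59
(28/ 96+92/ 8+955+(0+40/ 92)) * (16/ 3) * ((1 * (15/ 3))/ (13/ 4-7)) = -4271272/ 621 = -6878.05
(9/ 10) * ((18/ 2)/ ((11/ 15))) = 243/ 22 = 11.05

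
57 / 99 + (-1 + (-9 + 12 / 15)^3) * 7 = -3866.00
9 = 9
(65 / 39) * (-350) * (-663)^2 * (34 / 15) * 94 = -54633542600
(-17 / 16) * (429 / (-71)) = 7293 / 1136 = 6.42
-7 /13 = -0.54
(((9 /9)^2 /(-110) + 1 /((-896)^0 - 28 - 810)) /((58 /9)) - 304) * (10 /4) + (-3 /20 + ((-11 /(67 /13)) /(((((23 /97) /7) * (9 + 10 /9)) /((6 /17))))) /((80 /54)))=-23677406227351 /31087455960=-761.64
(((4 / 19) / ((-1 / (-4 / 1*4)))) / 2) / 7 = 32 / 133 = 0.24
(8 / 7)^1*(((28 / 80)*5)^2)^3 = 16807 / 512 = 32.83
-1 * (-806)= 806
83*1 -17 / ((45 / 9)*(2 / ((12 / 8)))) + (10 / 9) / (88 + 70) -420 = -4828301 / 14220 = -339.54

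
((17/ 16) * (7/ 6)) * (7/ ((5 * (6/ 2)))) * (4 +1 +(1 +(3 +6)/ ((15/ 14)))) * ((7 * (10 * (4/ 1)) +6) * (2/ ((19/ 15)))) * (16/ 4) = 1429428/ 95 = 15046.61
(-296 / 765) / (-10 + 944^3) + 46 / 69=214514255222 / 321771383055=0.67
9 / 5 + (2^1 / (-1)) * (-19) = 199 / 5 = 39.80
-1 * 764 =-764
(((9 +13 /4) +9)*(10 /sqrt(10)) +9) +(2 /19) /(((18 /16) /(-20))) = 1219 /171 +85*sqrt(10) /4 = 74.33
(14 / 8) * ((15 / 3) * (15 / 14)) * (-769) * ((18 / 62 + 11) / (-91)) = 1441875 / 1612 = 894.46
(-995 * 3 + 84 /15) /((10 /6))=-44691 /25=-1787.64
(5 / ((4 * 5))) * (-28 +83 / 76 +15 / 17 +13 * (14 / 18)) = -185053 / 46512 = -3.98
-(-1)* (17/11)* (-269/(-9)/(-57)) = -4573/5643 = -0.81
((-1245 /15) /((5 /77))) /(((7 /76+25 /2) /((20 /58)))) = -88312 /2523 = -35.00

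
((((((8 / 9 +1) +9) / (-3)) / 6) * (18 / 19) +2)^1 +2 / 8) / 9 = 1147 / 6156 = 0.19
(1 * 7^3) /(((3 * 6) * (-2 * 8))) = -343 /288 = -1.19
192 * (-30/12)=-480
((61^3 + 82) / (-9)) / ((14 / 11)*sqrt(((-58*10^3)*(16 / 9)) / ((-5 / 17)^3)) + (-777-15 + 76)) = -594450934*sqrt(493) / 1235745669-4917957517 / 1647660892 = -13.67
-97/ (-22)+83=1923/ 22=87.41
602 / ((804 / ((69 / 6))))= 6923 / 804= 8.61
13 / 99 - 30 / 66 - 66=-6566 / 99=-66.32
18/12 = 3/2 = 1.50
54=54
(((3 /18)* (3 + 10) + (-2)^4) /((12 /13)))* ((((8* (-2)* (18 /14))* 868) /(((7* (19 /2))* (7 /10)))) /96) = -219635 /2793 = -78.64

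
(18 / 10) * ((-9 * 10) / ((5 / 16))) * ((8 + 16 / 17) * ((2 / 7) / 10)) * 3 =-1181952 / 2975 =-397.29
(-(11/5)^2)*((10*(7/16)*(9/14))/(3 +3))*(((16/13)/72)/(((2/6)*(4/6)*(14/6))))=-1089/14560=-0.07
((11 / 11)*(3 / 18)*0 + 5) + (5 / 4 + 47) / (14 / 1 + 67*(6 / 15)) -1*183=-144283 / 816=-176.82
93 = 93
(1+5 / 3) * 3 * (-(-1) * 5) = 40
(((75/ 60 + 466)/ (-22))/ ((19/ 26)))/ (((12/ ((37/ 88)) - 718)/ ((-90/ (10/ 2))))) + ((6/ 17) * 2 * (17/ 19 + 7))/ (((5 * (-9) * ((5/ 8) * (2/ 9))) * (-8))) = -0.65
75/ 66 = 25/ 22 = 1.14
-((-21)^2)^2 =-194481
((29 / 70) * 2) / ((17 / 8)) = 232 / 595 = 0.39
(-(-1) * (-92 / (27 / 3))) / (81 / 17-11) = 782 / 477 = 1.64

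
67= 67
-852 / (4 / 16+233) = -1136 / 311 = -3.65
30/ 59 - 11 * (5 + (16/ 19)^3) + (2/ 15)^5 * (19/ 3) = -56292197644577/ 921913903125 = -61.06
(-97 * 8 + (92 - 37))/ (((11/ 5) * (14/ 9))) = -210.68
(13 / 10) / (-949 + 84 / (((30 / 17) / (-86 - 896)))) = -13 / 476922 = -0.00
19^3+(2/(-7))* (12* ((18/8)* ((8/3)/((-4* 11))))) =528179/77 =6859.47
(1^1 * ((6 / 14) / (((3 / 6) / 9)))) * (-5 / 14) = -135 / 49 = -2.76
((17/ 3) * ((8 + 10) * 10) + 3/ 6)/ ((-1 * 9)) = -2041/ 18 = -113.39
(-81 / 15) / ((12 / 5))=-9 / 4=-2.25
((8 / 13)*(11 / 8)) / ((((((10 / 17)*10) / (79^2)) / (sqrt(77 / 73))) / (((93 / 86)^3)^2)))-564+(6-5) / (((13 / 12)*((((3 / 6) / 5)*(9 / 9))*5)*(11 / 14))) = -80316 / 143+755080892427274083*sqrt(5621) / 38393430614406400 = 912.84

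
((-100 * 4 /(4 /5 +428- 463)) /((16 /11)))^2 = 1890625 /29241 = 64.66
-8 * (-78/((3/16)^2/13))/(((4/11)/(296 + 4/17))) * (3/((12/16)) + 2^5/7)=191732203520/119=1611194987.56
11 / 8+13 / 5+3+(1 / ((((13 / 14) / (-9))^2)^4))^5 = 41388700991616443535611801536833257797342042337914515092364105249603949729790024185719 / 14447545923381257837196835105653606261772704040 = 2864756492978841017732275000000000000000.00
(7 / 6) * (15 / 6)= 35 / 12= 2.92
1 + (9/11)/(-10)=101/110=0.92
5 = 5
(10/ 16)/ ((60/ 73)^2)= 5329/ 5760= 0.93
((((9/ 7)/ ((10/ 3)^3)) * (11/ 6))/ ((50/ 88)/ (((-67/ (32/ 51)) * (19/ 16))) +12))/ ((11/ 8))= 57846393/ 14991613000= 0.00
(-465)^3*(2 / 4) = -100544625 / 2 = -50272312.50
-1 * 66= -66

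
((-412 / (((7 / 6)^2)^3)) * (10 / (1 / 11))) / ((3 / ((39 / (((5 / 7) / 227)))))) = -1247948342784 / 16807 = -74251701.24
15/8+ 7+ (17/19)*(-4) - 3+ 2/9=3445/1368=2.52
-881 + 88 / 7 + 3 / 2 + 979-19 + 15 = 1513 / 14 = 108.07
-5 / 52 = -0.10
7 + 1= 8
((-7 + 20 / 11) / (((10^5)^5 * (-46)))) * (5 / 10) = 57 / 10120000000000000000000000000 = 0.00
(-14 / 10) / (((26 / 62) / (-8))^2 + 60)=-430528 / 18452045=-0.02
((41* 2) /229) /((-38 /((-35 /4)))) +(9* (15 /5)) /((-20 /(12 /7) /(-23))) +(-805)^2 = 394770422377 /609140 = 648078.31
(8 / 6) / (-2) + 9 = 25 / 3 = 8.33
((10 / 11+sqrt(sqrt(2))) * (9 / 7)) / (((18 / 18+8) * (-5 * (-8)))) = 1 / 308+2^(1 / 4) / 280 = 0.01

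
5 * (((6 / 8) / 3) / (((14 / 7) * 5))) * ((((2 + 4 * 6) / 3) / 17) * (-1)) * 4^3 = -4.08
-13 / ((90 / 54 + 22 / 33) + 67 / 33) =-143 / 48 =-2.98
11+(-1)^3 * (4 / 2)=9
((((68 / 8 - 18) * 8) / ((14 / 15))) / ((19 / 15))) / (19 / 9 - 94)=4050 / 5789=0.70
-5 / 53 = -0.09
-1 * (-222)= 222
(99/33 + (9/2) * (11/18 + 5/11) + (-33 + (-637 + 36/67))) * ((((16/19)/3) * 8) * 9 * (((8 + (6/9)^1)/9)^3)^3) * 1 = -338904407318150103040/35593747194090987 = -9521.46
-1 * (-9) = 9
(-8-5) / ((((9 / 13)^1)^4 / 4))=-1485172 / 6561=-226.36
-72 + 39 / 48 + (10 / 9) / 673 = -6898763 / 96912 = -71.19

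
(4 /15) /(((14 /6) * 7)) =4 /245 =0.02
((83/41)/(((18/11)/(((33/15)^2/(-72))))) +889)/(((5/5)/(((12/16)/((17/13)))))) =15350882651/30110400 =509.82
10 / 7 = 1.43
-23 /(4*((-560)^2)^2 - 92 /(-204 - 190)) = -4531 /77495828480046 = -0.00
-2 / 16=-1 / 8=-0.12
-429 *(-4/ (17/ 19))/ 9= 10868/ 51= 213.10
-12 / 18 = -2 / 3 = -0.67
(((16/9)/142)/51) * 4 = 32/32589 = 0.00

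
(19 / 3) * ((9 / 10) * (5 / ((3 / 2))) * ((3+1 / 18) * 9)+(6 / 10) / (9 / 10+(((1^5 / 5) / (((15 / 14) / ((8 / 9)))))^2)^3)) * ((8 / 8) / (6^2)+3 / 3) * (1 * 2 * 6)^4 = 1911221314580219952771360 / 170257092225448493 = 11225501.91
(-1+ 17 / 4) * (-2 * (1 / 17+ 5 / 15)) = -130 / 51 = -2.55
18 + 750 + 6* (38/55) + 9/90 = 84947/110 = 772.25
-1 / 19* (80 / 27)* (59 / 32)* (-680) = 195.52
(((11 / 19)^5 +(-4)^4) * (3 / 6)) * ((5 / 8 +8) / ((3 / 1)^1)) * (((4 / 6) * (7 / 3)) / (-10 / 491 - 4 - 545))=-1.04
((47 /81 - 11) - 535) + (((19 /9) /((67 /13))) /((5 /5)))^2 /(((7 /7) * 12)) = -2379773363 /4363308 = -545.41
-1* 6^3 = -216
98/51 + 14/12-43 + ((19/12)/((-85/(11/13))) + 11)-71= -1325039/13260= -99.93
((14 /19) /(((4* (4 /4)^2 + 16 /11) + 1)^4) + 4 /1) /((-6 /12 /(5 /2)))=-9657463650 /482821939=-20.00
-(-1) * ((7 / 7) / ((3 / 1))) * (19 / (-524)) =-19 / 1572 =-0.01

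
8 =8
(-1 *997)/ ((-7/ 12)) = 11964/ 7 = 1709.14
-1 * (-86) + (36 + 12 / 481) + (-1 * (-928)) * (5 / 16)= 198184 / 481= 412.02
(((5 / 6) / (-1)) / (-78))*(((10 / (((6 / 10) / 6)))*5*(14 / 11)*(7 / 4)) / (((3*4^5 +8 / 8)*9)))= 4375 / 10169874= 0.00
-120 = -120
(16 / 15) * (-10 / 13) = -32 / 39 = -0.82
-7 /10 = -0.70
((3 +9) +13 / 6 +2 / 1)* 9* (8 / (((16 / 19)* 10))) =5529 / 40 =138.22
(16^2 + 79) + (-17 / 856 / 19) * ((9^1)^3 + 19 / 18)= 97848523 / 292752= 334.24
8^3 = 512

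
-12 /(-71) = 12 /71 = 0.17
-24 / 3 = -8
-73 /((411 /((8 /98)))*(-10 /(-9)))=-438 /33565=-0.01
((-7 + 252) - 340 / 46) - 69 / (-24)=44249 / 184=240.48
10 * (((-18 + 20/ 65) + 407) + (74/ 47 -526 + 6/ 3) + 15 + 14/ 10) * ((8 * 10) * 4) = -228206720/ 611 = -373497.09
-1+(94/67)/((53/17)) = -1953/3551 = -0.55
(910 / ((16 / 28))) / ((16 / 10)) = 15925 / 16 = 995.31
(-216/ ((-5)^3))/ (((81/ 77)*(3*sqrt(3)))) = 616*sqrt(3)/ 3375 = 0.32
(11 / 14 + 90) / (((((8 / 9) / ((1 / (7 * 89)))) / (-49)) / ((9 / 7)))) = -102951 / 9968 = -10.33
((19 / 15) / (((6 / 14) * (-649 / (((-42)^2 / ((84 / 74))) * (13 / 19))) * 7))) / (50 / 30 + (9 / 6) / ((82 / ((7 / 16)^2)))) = -0.41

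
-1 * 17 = -17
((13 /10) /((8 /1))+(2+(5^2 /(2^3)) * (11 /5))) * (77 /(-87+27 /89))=-1651573 /205760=-8.03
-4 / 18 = -2 / 9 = -0.22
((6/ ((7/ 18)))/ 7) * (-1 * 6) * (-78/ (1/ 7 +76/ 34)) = 859248/ 1981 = 433.74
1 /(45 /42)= 14 /15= 0.93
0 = 0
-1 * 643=-643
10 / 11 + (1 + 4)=65 / 11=5.91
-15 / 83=-0.18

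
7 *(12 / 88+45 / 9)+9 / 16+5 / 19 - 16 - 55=-114431 / 3344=-34.22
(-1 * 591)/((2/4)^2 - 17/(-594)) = -702108/331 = -2121.17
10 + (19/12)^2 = 1801/144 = 12.51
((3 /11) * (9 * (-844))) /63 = -2532 /77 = -32.88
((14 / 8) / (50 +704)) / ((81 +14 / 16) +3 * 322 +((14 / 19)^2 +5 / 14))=0.00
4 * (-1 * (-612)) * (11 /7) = 26928 /7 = 3846.86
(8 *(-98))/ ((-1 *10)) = 392/ 5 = 78.40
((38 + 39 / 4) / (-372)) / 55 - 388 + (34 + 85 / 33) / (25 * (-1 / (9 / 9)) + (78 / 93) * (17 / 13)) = -23622590411 / 60643440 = -389.53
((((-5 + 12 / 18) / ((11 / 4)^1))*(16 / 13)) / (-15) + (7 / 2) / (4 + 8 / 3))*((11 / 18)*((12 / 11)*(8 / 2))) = 2591 / 1485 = 1.74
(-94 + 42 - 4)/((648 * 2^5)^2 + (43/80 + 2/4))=-4480/34398535763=-0.00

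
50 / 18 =25 / 9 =2.78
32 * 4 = 128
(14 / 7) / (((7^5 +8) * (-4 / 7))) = -7 / 33630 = -0.00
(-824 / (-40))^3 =1092727 / 125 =8741.82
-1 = -1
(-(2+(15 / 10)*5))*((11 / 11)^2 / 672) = -19 / 1344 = -0.01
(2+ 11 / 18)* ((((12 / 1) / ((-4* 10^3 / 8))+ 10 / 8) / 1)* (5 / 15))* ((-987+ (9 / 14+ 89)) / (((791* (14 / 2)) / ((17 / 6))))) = -6153194081 / 12557916000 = -0.49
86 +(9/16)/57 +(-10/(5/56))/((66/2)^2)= 28440035/331056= 85.91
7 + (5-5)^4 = 7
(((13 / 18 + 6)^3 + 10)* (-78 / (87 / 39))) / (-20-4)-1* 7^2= 276100801 / 676512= 408.12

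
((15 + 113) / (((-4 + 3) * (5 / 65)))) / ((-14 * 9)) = 832 / 63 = 13.21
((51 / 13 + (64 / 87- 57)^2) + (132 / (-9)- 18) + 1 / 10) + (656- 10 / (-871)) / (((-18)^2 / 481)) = 406525604486 / 98888985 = 4110.93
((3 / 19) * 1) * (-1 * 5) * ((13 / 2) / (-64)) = 0.08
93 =93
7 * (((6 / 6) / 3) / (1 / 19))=133 / 3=44.33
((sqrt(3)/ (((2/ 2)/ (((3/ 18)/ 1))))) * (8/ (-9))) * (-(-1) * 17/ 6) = -34 * sqrt(3)/ 81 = -0.73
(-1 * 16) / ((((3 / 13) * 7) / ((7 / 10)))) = -104 / 15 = -6.93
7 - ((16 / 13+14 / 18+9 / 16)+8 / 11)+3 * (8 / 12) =117409 / 20592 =5.70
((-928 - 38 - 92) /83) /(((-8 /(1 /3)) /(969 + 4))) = 514717 /996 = 516.78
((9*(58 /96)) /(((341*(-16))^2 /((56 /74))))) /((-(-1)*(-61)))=-609 /268744926208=-0.00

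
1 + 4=5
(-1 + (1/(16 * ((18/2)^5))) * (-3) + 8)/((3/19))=41885405/944784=44.33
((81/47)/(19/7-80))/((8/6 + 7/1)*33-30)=-81/889945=-0.00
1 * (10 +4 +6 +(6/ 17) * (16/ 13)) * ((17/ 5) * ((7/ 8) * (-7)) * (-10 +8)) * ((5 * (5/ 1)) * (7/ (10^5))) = 1.49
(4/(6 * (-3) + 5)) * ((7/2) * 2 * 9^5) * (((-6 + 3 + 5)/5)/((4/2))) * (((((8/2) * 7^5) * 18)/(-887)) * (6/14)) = 857465173152/57655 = 14872347.12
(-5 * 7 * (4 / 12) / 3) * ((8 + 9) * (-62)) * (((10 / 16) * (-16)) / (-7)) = 52700 / 9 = 5855.56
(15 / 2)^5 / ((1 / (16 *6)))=2278125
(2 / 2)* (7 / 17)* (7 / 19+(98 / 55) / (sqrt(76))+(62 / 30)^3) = 343* sqrt(19) / 17765+4127578 / 1090125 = 3.87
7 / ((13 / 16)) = 112 / 13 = 8.62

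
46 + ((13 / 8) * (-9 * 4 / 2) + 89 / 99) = 6989 / 396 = 17.65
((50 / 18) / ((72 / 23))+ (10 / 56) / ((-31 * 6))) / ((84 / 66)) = 85690 / 123039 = 0.70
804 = 804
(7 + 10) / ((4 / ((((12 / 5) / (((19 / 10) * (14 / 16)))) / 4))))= 204 / 133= 1.53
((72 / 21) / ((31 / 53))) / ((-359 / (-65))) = 1.06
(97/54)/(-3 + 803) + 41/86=889771/1857600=0.48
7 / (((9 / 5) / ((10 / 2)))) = 175 / 9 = 19.44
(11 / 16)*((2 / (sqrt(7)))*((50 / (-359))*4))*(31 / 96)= -8525*sqrt(7) / 241248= -0.09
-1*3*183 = -549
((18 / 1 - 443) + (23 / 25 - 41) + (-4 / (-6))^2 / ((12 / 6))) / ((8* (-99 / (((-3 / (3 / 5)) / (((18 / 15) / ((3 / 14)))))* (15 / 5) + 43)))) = 118085497 / 4989600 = 23.67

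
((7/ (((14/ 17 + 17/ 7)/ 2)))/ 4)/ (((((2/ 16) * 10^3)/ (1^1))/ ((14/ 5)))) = 5831/ 241875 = 0.02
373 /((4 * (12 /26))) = 4849 /24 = 202.04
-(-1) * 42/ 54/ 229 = 7/ 2061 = 0.00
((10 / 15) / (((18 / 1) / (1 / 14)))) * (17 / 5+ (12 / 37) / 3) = 649 / 69930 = 0.01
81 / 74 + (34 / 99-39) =-275179 / 7326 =-37.56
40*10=400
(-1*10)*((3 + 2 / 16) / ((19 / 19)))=-125 / 4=-31.25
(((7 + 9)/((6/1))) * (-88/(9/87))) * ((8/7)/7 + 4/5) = -4818176/2205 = -2185.11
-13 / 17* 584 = -7592 / 17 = -446.59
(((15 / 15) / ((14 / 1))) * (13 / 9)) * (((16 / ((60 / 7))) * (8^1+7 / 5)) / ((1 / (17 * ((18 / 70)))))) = 20774 / 2625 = 7.91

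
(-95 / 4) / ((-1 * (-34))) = -95 / 136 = -0.70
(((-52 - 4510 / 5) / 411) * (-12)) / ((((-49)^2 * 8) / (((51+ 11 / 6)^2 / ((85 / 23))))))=122496091 / 111838580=1.10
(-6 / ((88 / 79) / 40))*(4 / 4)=-2370 / 11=-215.45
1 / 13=0.08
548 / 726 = 274 / 363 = 0.75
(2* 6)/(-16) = -3/4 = -0.75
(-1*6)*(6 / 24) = -3 / 2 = -1.50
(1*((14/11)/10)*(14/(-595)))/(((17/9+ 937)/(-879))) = 55377/19751875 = 0.00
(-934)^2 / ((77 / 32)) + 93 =362630.56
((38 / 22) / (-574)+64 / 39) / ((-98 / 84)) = -403355 / 287287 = -1.40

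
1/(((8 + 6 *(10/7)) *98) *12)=1/19488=0.00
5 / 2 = 2.50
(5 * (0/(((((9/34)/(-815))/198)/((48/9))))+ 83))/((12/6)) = 415/2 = 207.50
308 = 308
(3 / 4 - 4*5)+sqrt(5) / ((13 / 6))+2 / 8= -19+6*sqrt(5) / 13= -17.97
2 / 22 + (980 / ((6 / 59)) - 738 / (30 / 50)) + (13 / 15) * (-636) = 1296167 / 165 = 7855.56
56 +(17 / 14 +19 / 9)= 7475 / 126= 59.33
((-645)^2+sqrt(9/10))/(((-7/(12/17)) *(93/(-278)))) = 125405.49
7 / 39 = 0.18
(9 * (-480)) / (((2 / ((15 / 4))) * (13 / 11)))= -6853.85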